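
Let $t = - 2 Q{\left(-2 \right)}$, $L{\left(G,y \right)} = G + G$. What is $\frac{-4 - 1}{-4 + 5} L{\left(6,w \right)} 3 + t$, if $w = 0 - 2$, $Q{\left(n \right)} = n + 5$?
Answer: $-186$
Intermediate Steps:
$Q{\left(n \right)} = 5 + n$
$w = -2$
$L{\left(G,y \right)} = 2 G$
$t = -6$ ($t = - 2 \left(5 - 2\right) = \left(-2\right) 3 = -6$)
$\frac{-4 - 1}{-4 + 5} L{\left(6,w \right)} 3 + t = \frac{-4 - 1}{-4 + 5} \cdot 2 \cdot 6 \cdot 3 - 6 = - \frac{5}{1} \cdot 12 \cdot 3 - 6 = \left(-5\right) 1 \cdot 36 - 6 = \left(-5\right) 36 - 6 = -180 - 6 = -186$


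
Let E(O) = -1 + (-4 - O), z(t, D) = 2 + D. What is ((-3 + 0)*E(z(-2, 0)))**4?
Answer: 194481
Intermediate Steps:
E(O) = -5 - O
((-3 + 0)*E(z(-2, 0)))**4 = ((-3 + 0)*(-5 - (2 + 0)))**4 = (-3*(-5 - 1*2))**4 = (-3*(-5 - 2))**4 = (-3*(-7))**4 = 21**4 = 194481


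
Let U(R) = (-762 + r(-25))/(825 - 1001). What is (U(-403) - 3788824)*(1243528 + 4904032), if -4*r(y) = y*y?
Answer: -2049695190012235/88 ≈ -2.3292e+13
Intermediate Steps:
r(y) = -y**2/4 (r(y) = -y*y/4 = -y**2/4)
U(R) = 3673/704 (U(R) = (-762 - 1/4*(-25)**2)/(825 - 1001) = (-762 - 1/4*625)/(-176) = (-762 - 625/4)*(-1/176) = -3673/4*(-1/176) = 3673/704)
(U(-403) - 3788824)*(1243528 + 4904032) = (3673/704 - 3788824)*(1243528 + 4904032) = -2667328423/704*6147560 = -2049695190012235/88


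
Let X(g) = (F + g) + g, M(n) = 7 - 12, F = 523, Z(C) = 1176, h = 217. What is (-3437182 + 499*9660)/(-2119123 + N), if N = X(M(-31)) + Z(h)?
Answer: -691579/1058717 ≈ -0.65322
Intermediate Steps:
M(n) = -5
X(g) = 523 + 2*g (X(g) = (523 + g) + g = 523 + 2*g)
N = 1689 (N = (523 + 2*(-5)) + 1176 = (523 - 10) + 1176 = 513 + 1176 = 1689)
(-3437182 + 499*9660)/(-2119123 + N) = (-3437182 + 499*9660)/(-2119123 + 1689) = (-3437182 + 4820340)/(-2117434) = 1383158*(-1/2117434) = -691579/1058717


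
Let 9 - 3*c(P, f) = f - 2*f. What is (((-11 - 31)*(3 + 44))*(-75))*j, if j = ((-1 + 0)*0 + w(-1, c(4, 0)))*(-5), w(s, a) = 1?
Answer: -740250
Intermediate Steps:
c(P, f) = 3 + f/3 (c(P, f) = 3 - (f - 2*f)/3 = 3 - (-1)*f/3 = 3 + f/3)
j = -5 (j = ((-1 + 0)*0 + 1)*(-5) = (-1*0 + 1)*(-5) = (0 + 1)*(-5) = 1*(-5) = -5)
(((-11 - 31)*(3 + 44))*(-75))*j = (((-11 - 31)*(3 + 44))*(-75))*(-5) = (-42*47*(-75))*(-5) = -1974*(-75)*(-5) = 148050*(-5) = -740250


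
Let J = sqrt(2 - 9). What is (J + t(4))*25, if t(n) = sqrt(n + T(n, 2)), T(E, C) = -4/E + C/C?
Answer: 50 + 25*I*sqrt(7) ≈ 50.0 + 66.144*I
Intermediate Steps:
T(E, C) = 1 - 4/E (T(E, C) = -4/E + 1 = 1 - 4/E)
t(n) = sqrt(n + (-4 + n)/n)
J = I*sqrt(7) (J = sqrt(-7) = I*sqrt(7) ≈ 2.6458*I)
(J + t(4))*25 = (I*sqrt(7) + sqrt(1 + 4 - 4/4))*25 = (I*sqrt(7) + sqrt(1 + 4 - 4*1/4))*25 = (I*sqrt(7) + sqrt(1 + 4 - 1))*25 = (I*sqrt(7) + sqrt(4))*25 = (I*sqrt(7) + 2)*25 = (2 + I*sqrt(7))*25 = 50 + 25*I*sqrt(7)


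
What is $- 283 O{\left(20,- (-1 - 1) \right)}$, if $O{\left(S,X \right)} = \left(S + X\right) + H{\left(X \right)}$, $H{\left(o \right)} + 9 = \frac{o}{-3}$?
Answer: $- \frac{10471}{3} \approx -3490.3$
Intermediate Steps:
$H{\left(o \right)} = -9 - \frac{o}{3}$ ($H{\left(o \right)} = -9 + \frac{o}{-3} = -9 + o \left(- \frac{1}{3}\right) = -9 - \frac{o}{3}$)
$O{\left(S,X \right)} = -9 + S + \frac{2 X}{3}$ ($O{\left(S,X \right)} = \left(S + X\right) - \left(9 + \frac{X}{3}\right) = -9 + S + \frac{2 X}{3}$)
$- 283 O{\left(20,- (-1 - 1) \right)} = - 283 \left(-9 + 20 + \frac{2 \left(- (-1 - 1)\right)}{3}\right) = - 283 \left(-9 + 20 + \frac{2 \left(\left(-1\right) \left(-2\right)\right)}{3}\right) = - 283 \left(-9 + 20 + \frac{2}{3} \cdot 2\right) = - 283 \left(-9 + 20 + \frac{4}{3}\right) = \left(-283\right) \frac{37}{3} = - \frac{10471}{3}$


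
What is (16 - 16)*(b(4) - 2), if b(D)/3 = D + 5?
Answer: 0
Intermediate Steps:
b(D) = 15 + 3*D (b(D) = 3*(D + 5) = 3*(5 + D) = 15 + 3*D)
(16 - 16)*(b(4) - 2) = (16 - 16)*((15 + 3*4) - 2) = 0*((15 + 12) - 2) = 0*(27 - 2) = 0*25 = 0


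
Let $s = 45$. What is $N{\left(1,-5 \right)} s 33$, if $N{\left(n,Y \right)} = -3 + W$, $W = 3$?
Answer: $0$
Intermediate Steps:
$N{\left(n,Y \right)} = 0$ ($N{\left(n,Y \right)} = -3 + 3 = 0$)
$N{\left(1,-5 \right)} s 33 = 0 \cdot 45 \cdot 33 = 0 \cdot 33 = 0$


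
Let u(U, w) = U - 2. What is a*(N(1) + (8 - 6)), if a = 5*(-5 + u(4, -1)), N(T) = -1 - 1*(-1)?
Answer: -30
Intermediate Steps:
N(T) = 0 (N(T) = -1 + 1 = 0)
u(U, w) = -2 + U
a = -15 (a = 5*(-5 + (-2 + 4)) = 5*(-5 + 2) = 5*(-3) = -15)
a*(N(1) + (8 - 6)) = -15*(0 + (8 - 6)) = -15*(0 + 2) = -15*2 = -30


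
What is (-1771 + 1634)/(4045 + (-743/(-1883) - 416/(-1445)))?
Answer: -372768095/11008039038 ≈ -0.033863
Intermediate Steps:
(-1771 + 1634)/(4045 + (-743/(-1883) - 416/(-1445))) = -137/(4045 + (-743*(-1/1883) - 416*(-1/1445))) = -137/(4045 + (743/1883 + 416/1445)) = -137/(4045 + 1856963/2720935) = -137/11008039038/2720935 = -137*2720935/11008039038 = -372768095/11008039038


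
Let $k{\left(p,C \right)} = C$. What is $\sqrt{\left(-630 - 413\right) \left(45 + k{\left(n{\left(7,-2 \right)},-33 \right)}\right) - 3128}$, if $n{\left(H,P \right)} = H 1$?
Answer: $2 i \sqrt{3911} \approx 125.08 i$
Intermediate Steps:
$n{\left(H,P \right)} = H$
$\sqrt{\left(-630 - 413\right) \left(45 + k{\left(n{\left(7,-2 \right)},-33 \right)}\right) - 3128} = \sqrt{\left(-630 - 413\right) \left(45 - 33\right) - 3128} = \sqrt{\left(-1043\right) 12 - 3128} = \sqrt{-12516 - 3128} = \sqrt{-15644} = 2 i \sqrt{3911}$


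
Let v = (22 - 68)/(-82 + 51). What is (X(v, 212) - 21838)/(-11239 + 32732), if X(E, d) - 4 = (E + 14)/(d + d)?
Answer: -35873202/35312999 ≈ -1.0159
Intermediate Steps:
v = 46/31 (v = -46/(-31) = -46*(-1/31) = 46/31 ≈ 1.4839)
X(E, d) = 4 + (14 + E)/(2*d) (X(E, d) = 4 + (E + 14)/(d + d) = 4 + (14 + E)/((2*d)) = 4 + (14 + E)*(1/(2*d)) = 4 + (14 + E)/(2*d))
(X(v, 212) - 21838)/(-11239 + 32732) = ((½)*(14 + 46/31 + 8*212)/212 - 21838)/(-11239 + 32732) = ((½)*(1/212)*(14 + 46/31 + 1696) - 21838)/21493 = ((½)*(1/212)*(53056/31) - 21838)*(1/21493) = (6632/1643 - 21838)*(1/21493) = -35873202/1643*1/21493 = -35873202/35312999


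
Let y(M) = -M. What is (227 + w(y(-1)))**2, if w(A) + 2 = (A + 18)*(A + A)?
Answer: 69169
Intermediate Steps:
w(A) = -2 + 2*A*(18 + A) (w(A) = -2 + (A + 18)*(A + A) = -2 + (18 + A)*(2*A) = -2 + 2*A*(18 + A))
(227 + w(y(-1)))**2 = (227 + (-2 + 2*(-1*(-1))**2 + 36*(-1*(-1))))**2 = (227 + (-2 + 2*1**2 + 36*1))**2 = (227 + (-2 + 2*1 + 36))**2 = (227 + (-2 + 2 + 36))**2 = (227 + 36)**2 = 263**2 = 69169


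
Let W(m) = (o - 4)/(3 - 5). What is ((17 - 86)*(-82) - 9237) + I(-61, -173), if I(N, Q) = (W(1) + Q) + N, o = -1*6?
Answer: -3808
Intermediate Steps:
o = -6
W(m) = 5 (W(m) = (-6 - 4)/(3 - 5) = -10/(-2) = -10*(-1/2) = 5)
I(N, Q) = 5 + N + Q (I(N, Q) = (5 + Q) + N = 5 + N + Q)
((17 - 86)*(-82) - 9237) + I(-61, -173) = ((17 - 86)*(-82) - 9237) + (5 - 61 - 173) = (-69*(-82) - 9237) - 229 = (5658 - 9237) - 229 = -3579 - 229 = -3808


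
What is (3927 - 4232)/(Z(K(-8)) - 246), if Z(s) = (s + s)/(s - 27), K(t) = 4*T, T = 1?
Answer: 7015/5666 ≈ 1.2381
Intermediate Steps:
K(t) = 4 (K(t) = 4*1 = 4)
Z(s) = 2*s/(-27 + s) (Z(s) = (2*s)/(-27 + s) = 2*s/(-27 + s))
(3927 - 4232)/(Z(K(-8)) - 246) = (3927 - 4232)/(2*4/(-27 + 4) - 246) = -305/(2*4/(-23) - 246) = -305/(2*4*(-1/23) - 246) = -305/(-8/23 - 246) = -305/(-5666/23) = -305*(-23/5666) = 7015/5666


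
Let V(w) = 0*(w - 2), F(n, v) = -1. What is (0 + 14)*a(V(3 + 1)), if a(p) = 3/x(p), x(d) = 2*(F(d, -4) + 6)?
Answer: 21/5 ≈ 4.2000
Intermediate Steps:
x(d) = 10 (x(d) = 2*(-1 + 6) = 2*5 = 10)
V(w) = 0 (V(w) = 0*(-2 + w) = 0)
a(p) = 3/10
(0 + 14)*a(V(3 + 1)) = (0 + 14)*(3/10) = 14*(3/10) = 21/5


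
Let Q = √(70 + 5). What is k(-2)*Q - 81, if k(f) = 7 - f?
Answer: -81 + 45*√3 ≈ -3.0577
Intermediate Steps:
Q = 5*√3 (Q = √75 = 5*√3 ≈ 8.6602)
k(-2)*Q - 81 = (7 - 1*(-2))*(5*√3) - 81 = (7 + 2)*(5*√3) - 81 = 9*(5*√3) - 81 = 45*√3 - 81 = -81 + 45*√3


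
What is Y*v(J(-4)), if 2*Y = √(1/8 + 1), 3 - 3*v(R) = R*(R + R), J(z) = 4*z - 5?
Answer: -879*√2/8 ≈ -155.39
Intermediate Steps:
J(z) = -5 + 4*z
v(R) = 1 - 2*R²/3 (v(R) = 1 - R*(R + R)/3 = 1 - R*2*R/3 = 1 - 2*R²/3)
Y = 3*√2/8 (Y = √(1/8 + 1)/2 = √(⅛ + 1)/2 = √(9/8)/2 = (3*√2/4)/2 = 3*√2/8 ≈ 0.53033)
Y*v(J(-4)) = (3*√2/8)*(1 - 2*(-5 + 4*(-4))²/3) = (3*√2/8)*(1 - 2*(-5 - 16)²/3) = (3*√2/8)*(1 - ⅔*(-21)²) = (3*√2/8)*(1 - ⅔*441) = (3*√2/8)*(1 - 294) = (3*√2/8)*(-293) = -879*√2/8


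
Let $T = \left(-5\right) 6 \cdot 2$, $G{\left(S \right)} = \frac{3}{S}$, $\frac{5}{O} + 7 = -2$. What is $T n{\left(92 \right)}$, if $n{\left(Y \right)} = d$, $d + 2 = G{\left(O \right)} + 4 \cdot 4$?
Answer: $-516$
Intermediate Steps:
$O = - \frac{5}{9}$ ($O = \frac{5}{-7 - 2} = \frac{5}{-9} = 5 \left(- \frac{1}{9}\right) = - \frac{5}{9} \approx -0.55556$)
$T = -60$ ($T = \left(-30\right) 2 = -60$)
$d = \frac{43}{5}$ ($d = -2 + \left(\frac{3}{- \frac{5}{9}} + 4 \cdot 4\right) = -2 + \left(3 \left(- \frac{9}{5}\right) + 16\right) = -2 + \left(- \frac{27}{5} + 16\right) = -2 + \frac{53}{5} = \frac{43}{5} \approx 8.6$)
$n{\left(Y \right)} = \frac{43}{5}$
$T n{\left(92 \right)} = \left(-60\right) \frac{43}{5} = -516$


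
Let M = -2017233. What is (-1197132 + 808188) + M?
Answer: -2406177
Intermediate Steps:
(-1197132 + 808188) + M = (-1197132 + 808188) - 2017233 = -388944 - 2017233 = -2406177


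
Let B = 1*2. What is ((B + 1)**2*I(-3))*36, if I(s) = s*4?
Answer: -3888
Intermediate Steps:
B = 2
I(s) = 4*s
((B + 1)**2*I(-3))*36 = ((2 + 1)**2*(4*(-3)))*36 = (3**2*(-12))*36 = (9*(-12))*36 = -108*36 = -3888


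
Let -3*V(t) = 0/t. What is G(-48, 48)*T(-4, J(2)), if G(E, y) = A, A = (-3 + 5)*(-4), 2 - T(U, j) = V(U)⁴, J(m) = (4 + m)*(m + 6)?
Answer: -16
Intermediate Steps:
V(t) = 0 (V(t) = -0/t = -⅓*0 = 0)
J(m) = (4 + m)*(6 + m)
T(U, j) = 2 (T(U, j) = 2 - 1*0⁴ = 2 - 1*0 = 2 + 0 = 2)
A = -8 (A = 2*(-4) = -8)
G(E, y) = -8
G(-48, 48)*T(-4, J(2)) = -8*2 = -16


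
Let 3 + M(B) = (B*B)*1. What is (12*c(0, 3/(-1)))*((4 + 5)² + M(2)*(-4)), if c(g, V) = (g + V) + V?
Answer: -5544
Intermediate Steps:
M(B) = -3 + B² (M(B) = -3 + (B*B)*1 = -3 + B²*1 = -3 + B²)
c(g, V) = g + 2*V (c(g, V) = (V + g) + V = g + 2*V)
(12*c(0, 3/(-1)))*((4 + 5)² + M(2)*(-4)) = (12*(0 + 2*(3/(-1))))*((4 + 5)² + (-3 + 2²)*(-4)) = (12*(0 + 2*(3*(-1))))*(9² + (-3 + 4)*(-4)) = (12*(0 + 2*(-3)))*(81 + 1*(-4)) = (12*(0 - 6))*(81 - 4) = (12*(-6))*77 = -72*77 = -5544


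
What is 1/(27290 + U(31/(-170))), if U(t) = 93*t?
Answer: 170/4636417 ≈ 3.6666e-5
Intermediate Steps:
1/(27290 + U(31/(-170))) = 1/(27290 + 93*(31/(-170))) = 1/(27290 + 93*(31*(-1/170))) = 1/(27290 + 93*(-31/170)) = 1/(27290 - 2883/170) = 1/(4636417/170) = 170/4636417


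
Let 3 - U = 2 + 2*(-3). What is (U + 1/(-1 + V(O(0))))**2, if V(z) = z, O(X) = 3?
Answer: 225/4 ≈ 56.250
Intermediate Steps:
U = 7 (U = 3 - (2 + 2*(-3)) = 3 - (2 - 6) = 3 - 1*(-4) = 3 + 4 = 7)
(U + 1/(-1 + V(O(0))))**2 = (7 + 1/(-1 + 3))**2 = (7 + 1/2)**2 = (15/2)**2 = 225/4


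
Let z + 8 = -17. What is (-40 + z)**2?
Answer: 4225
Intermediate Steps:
z = -25 (z = -8 - 17 = -25)
(-40 + z)**2 = (-40 - 25)**2 = (-65)**2 = 4225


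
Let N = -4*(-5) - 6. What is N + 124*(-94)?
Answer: -11642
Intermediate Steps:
N = 14 (N = 20 - 6 = 14)
N + 124*(-94) = 14 + 124*(-94) = 14 - 11656 = -11642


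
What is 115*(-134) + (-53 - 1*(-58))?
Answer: -15405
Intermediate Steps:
115*(-134) + (-53 - 1*(-58)) = -15410 + (-53 + 58) = -15410 + 5 = -15405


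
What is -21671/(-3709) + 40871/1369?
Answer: 181258138/5077621 ≈ 35.697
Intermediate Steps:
-21671/(-3709) + 40871/1369 = -21671*(-1/3709) + 40871*(1/1369) = 21671/3709 + 40871/1369 = 181258138/5077621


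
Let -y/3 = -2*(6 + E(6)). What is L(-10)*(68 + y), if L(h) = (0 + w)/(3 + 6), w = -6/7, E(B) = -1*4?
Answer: -160/21 ≈ -7.6190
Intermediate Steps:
E(B) = -4
y = 12 (y = -(-6)*(6 - 4) = -(-6)*2 = -3*(-4) = 12)
w = -6/7 (w = -6*⅐ = -6/7 ≈ -0.85714)
L(h) = -2/21 (L(h) = (0 - 6/7)/(3 + 6) = -6/7/9 = -6/7*⅑ = -2/21)
L(-10)*(68 + y) = -2*(68 + 12)/21 = -2/21*80 = -160/21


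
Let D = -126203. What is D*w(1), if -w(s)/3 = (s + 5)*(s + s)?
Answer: 4543308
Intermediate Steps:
w(s) = -6*s*(5 + s) (w(s) = -3*(s + 5)*(s + s) = -3*(5 + s)*2*s = -6*s*(5 + s))
D*w(1) = -(-757218)*(5 + 1) = -(-757218)*6 = -126203*(-36) = 4543308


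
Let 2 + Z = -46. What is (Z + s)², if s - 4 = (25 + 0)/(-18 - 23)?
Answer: 3345241/1681 ≈ 1990.0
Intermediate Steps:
Z = -48 (Z = -2 - 46 = -48)
s = 139/41 (s = 4 + (25 + 0)/(-18 - 23) = 4 + 25/(-41) = 4 + 25*(-1/41) = 4 - 25/41 = 139/41 ≈ 3.3902)
(Z + s)² = (-48 + 139/41)² = (-1829/41)² = 3345241/1681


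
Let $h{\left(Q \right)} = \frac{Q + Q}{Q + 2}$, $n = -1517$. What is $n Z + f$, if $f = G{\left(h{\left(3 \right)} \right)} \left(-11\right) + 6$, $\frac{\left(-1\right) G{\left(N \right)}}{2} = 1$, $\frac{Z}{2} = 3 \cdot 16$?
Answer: $-145604$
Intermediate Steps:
$h{\left(Q \right)} = \frac{2 Q}{2 + Q}$
$Z = 96$ ($Z = 2 \cdot 3 \cdot 16 = 2 \cdot 48 = 96$)
$G{\left(N \right)} = -2$ ($G{\left(N \right)} = \left(-2\right) 1 = -2$)
$f = 28$ ($f = \left(-2\right) \left(-11\right) + 6 = 22 + 6 = 28$)
$n Z + f = \left(-1517\right) 96 + 28 = -145632 + 28 = -145604$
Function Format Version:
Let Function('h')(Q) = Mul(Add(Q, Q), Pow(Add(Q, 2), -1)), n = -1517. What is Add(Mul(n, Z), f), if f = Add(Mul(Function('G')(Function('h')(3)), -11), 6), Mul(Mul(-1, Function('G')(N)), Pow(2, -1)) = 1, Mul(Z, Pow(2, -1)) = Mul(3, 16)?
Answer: -145604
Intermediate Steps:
Function('h')(Q) = Mul(2, Q, Pow(Add(2, Q), -1)) (Function('h')(Q) = Mul(Mul(2, Q), Pow(Add(2, Q), -1)) = Mul(2, Q, Pow(Add(2, Q), -1)))
Z = 96 (Z = Mul(2, Mul(3, 16)) = Mul(2, 48) = 96)
Function('G')(N) = -2 (Function('G')(N) = Mul(-2, 1) = -2)
f = 28 (f = Add(Mul(-2, -11), 6) = Add(22, 6) = 28)
Add(Mul(n, Z), f) = Add(Mul(-1517, 96), 28) = Add(-145632, 28) = -145604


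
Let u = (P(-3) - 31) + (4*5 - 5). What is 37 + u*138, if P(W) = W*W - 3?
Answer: -1343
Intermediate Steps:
P(W) = -3 + W**2 (P(W) = W**2 - 3 = -3 + W**2)
u = -10 (u = ((-3 + (-3)**2) - 31) + (4*5 - 5) = ((-3 + 9) - 31) + (20 - 5) = (6 - 31) + 15 = -25 + 15 = -10)
37 + u*138 = 37 - 10*138 = 37 - 1380 = -1343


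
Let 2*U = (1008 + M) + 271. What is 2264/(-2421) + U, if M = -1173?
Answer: 126049/2421 ≈ 52.065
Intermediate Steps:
U = 53 (U = ((1008 - 1173) + 271)/2 = (-165 + 271)/2 = (½)*106 = 53)
2264/(-2421) + U = 2264/(-2421) + 53 = 2264*(-1/2421) + 53 = -2264/2421 + 53 = 126049/2421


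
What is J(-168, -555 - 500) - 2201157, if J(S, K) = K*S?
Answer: -2023917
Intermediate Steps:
J(-168, -555 - 500) - 2201157 = (-555 - 500)*(-168) - 2201157 = -1055*(-168) - 2201157 = 177240 - 2201157 = -2023917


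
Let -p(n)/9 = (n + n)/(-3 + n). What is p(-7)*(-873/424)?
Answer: 54999/2120 ≈ 25.943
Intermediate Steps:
p(n) = -18*n/(-3 + n) (p(n) = -9*(n + n)/(-3 + n) = -9*2*n/(-3 + n) = -18*n/(-3 + n))
p(-7)*(-873/424) = (-18*(-7)/(-3 - 7))*(-873/424) = (-18*(-7)/(-10))*(-873*1/424) = -18*(-7)*(-1/10)*(-873/424) = -63/5*(-873/424) = 54999/2120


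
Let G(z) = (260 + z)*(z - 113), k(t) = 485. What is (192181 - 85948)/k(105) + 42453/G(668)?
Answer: 729797787/3330592 ≈ 219.12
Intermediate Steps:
G(z) = (-113 + z)*(260 + z) (G(z) = (260 + z)*(-113 + z) = (-113 + z)*(260 + z))
(192181 - 85948)/k(105) + 42453/G(668) = (192181 - 85948)/485 + 42453/(-29380 + 668² + 147*668) = 106233*(1/485) + 42453/(-29380 + 446224 + 98196) = 106233/485 + 42453/515040 = 106233/485 + 42453*(1/515040) = 106233/485 + 14151/171680 = 729797787/3330592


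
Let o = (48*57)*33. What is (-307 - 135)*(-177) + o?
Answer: 168522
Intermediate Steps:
o = 90288 (o = 2736*33 = 90288)
(-307 - 135)*(-177) + o = (-307 - 135)*(-177) + 90288 = -442*(-177) + 90288 = 78234 + 90288 = 168522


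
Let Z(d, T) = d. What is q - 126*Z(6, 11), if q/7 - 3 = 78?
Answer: -189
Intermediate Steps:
q = 567 (q = 21 + 7*78 = 21 + 546 = 567)
q - 126*Z(6, 11) = 567 - 126*6 = 567 - 756 = -189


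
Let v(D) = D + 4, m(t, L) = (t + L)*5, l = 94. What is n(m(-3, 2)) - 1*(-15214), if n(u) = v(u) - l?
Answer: 15119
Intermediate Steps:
m(t, L) = 5*L + 5*t (m(t, L) = (L + t)*5 = 5*L + 5*t)
v(D) = 4 + D
n(u) = -90 + u (n(u) = (4 + u) - 1*94 = (4 + u) - 94 = -90 + u)
n(m(-3, 2)) - 1*(-15214) = (-90 + (5*2 + 5*(-3))) - 1*(-15214) = (-90 + (10 - 15)) + 15214 = (-90 - 5) + 15214 = -95 + 15214 = 15119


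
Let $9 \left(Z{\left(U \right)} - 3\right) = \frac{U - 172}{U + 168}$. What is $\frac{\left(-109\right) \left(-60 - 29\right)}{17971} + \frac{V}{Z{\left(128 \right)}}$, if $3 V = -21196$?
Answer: $- \frac{84543480265}{35708377} \approx -2367.6$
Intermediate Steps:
$V = - \frac{21196}{3}$ ($V = \frac{1}{3} \left(-21196\right) = - \frac{21196}{3} \approx -7065.3$)
$Z{\left(U \right)} = 3 + \frac{-172 + U}{9 \left(168 + U\right)}$ ($Z{\left(U \right)} = 3 + \frac{\left(U - 172\right) \frac{1}{U + 168}}{9} = 3 + \frac{\left(-172 + U\right) \frac{1}{168 + U}}{9} = 3 + \frac{\frac{1}{168 + U} \left(-172 + U\right)}{9} = 3 + \frac{-172 + U}{9 \left(168 + U\right)}$)
$\frac{\left(-109\right) \left(-60 - 29\right)}{17971} + \frac{V}{Z{\left(128 \right)}} = \frac{\left(-109\right) \left(-60 - 29\right)}{17971} - \frac{21196}{3 \frac{4 \left(1091 + 7 \cdot 128\right)}{9 \left(168 + 128\right)}} = \left(-109\right) \left(-89\right) \frac{1}{17971} - \frac{21196}{3 \frac{4 \left(1091 + 896\right)}{9 \cdot 296}} = 9701 \cdot \frac{1}{17971} - \frac{21196}{3 \cdot \frac{4}{9} \cdot \frac{1}{296} \cdot 1987} = \frac{9701}{17971} - \frac{21196}{3 \cdot \frac{1987}{666}} = \frac{9701}{17971} - \frac{4705512}{1987} = - \frac{84543480265}{35708377}$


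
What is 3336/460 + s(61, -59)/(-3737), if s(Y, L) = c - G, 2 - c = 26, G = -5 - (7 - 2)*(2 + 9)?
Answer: 3112518/429755 ≈ 7.2425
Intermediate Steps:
G = -60 (G = -5 - 5*11 = -5 - 1*55 = -5 - 55 = -60)
c = -24 (c = 2 - 1*26 = 2 - 26 = -24)
s(Y, L) = 36 (s(Y, L) = -24 - 1*(-60) = -24 + 60 = 36)
3336/460 + s(61, -59)/(-3737) = 3336/460 + 36/(-3737) = 3336*(1/460) + 36*(-1/3737) = 834/115 - 36/3737 = 3112518/429755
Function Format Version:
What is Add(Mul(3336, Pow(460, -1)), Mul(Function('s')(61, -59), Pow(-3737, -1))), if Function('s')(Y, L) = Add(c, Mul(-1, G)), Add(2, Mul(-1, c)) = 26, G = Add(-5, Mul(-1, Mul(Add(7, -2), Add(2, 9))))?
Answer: Rational(3112518, 429755) ≈ 7.2425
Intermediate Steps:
G = -60 (G = Add(-5, Mul(-1, Mul(5, 11))) = Add(-5, Mul(-1, 55)) = Add(-5, -55) = -60)
c = -24 (c = Add(2, Mul(-1, 26)) = Add(2, -26) = -24)
Function('s')(Y, L) = 36 (Function('s')(Y, L) = Add(-24, Mul(-1, -60)) = Add(-24, 60) = 36)
Add(Mul(3336, Pow(460, -1)), Mul(Function('s')(61, -59), Pow(-3737, -1))) = Add(Mul(3336, Pow(460, -1)), Mul(36, Pow(-3737, -1))) = Add(Mul(3336, Rational(1, 460)), Mul(36, Rational(-1, 3737))) = Add(Rational(834, 115), Rational(-36, 3737)) = Rational(3112518, 429755)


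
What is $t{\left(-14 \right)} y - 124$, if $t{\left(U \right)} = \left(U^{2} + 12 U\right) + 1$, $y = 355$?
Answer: $10171$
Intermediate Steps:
$t{\left(U \right)} = 1 + U^{2} + 12 U$
$t{\left(-14 \right)} y - 124 = \left(1 + \left(-14\right)^{2} + 12 \left(-14\right)\right) 355 - 124 = \left(1 + 196 - 168\right) 355 - 124 = 29 \cdot 355 - 124 = 10295 - 124 = 10171$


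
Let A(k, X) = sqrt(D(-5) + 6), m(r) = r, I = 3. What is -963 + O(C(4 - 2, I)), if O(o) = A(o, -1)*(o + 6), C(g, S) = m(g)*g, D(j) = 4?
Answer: -963 + 10*sqrt(10) ≈ -931.38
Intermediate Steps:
A(k, X) = sqrt(10) (A(k, X) = sqrt(4 + 6) = sqrt(10))
C(g, S) = g**2 (C(g, S) = g*g = g**2)
O(o) = sqrt(10)*(6 + o) (O(o) = sqrt(10)*(o + 6) = sqrt(10)*(6 + o))
-963 + O(C(4 - 2, I)) = -963 + sqrt(10)*(6 + (4 - 2)**2) = -963 + sqrt(10)*(6 + 2**2) = -963 + sqrt(10)*(6 + 4) = -963 + sqrt(10)*10 = -963 + 10*sqrt(10)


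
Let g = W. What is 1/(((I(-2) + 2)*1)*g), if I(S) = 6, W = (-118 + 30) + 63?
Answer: -1/200 ≈ -0.0050000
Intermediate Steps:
W = -25 (W = -88 + 63 = -25)
g = -25
1/(((I(-2) + 2)*1)*g) = 1/(((6 + 2)*1)*(-25)) = 1/((8*1)*(-25)) = 1/(8*(-25)) = 1/(-200) = -1/200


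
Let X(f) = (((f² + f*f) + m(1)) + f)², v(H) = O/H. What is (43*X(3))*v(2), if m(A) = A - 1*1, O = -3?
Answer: -56889/2 ≈ -28445.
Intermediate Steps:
m(A) = -1 + A (m(A) = A - 1 = -1 + A)
v(H) = -3/H
X(f) = (f + 2*f²)² (X(f) = (((f² + f*f) + (-1 + 1)) + f)² = (((f² + f²) + 0) + f)² = ((2*f² + 0) + f)² = (2*f² + f)² = (f + 2*f²)²)
(43*X(3))*v(2) = (43*(3²*(1 + 2*3)²))*(-3/2) = (43*(9*(1 + 6)²))*(-3*½) = (43*(9*7²))*(-3/2) = (43*(9*49))*(-3/2) = (43*441)*(-3/2) = 18963*(-3/2) = -56889/2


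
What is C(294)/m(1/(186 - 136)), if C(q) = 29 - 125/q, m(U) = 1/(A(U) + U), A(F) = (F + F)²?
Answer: 75609/122500 ≈ 0.61722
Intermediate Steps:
A(F) = 4*F² (A(F) = (2*F)² = 4*F²)
m(U) = 1/(U + 4*U²) (m(U) = 1/(4*U² + U) = 1/(U + 4*U²))
C(q) = 29 - 125/q
C(294)/m(1/(186 - 136)) = (29 - 125/294)/((1/((1/(186 - 136))*(1 + 4/(186 - 136))))) = (29 - 125*1/294)/((1/((1/50)*(1 + 4/50)))) = (29 - 125/294)/((1/((1/50)*(1 + 4*(1/50))))) = 8401/(294*((50/(1 + 2/25)))) = 8401/(294*((50/(27/25)))) = 8401/(294*((50*(25/27)))) = 8401/(294*(1250/27)) = (8401/294)*(27/1250) = 75609/122500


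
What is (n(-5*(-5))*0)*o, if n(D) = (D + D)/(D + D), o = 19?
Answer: 0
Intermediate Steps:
n(D) = 1 (n(D) = (2*D)/((2*D)) = (2*D)*(1/(2*D)) = 1)
(n(-5*(-5))*0)*o = (1*0)*19 = 0*19 = 0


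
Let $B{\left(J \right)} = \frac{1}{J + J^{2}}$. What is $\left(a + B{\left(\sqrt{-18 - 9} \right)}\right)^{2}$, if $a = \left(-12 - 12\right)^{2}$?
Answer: $\frac{53744256 \sqrt{3} + 232875649 i}{54 \left(3 \sqrt{3} + 13 i\right)} \approx 3.3174 \cdot 10^{5} - 7.9174 i$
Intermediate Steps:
$a = 576$ ($a = \left(-24\right)^{2} = 576$)
$\left(a + B{\left(\sqrt{-18 - 9} \right)}\right)^{2} = \left(576 + \frac{1}{\sqrt{-18 - 9} \left(1 + \sqrt{-18 - 9}\right)}\right)^{2} = \left(576 + \frac{1}{\sqrt{-27} \left(1 + \sqrt{-27}\right)}\right)^{2} = \left(576 + \frac{1}{3 i \sqrt{3} \left(1 + 3 i \sqrt{3}\right)}\right)^{2} = \left(576 + \frac{\left(- \frac{1}{9}\right) i \sqrt{3}}{1 + 3 i \sqrt{3}}\right)^{2} = \left(576 - \frac{i \sqrt{3}}{9 \left(1 + 3 i \sqrt{3}\right)}\right)^{2}$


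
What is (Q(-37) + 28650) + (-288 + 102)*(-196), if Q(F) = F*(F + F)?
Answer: 67844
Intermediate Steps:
Q(F) = 2*F² (Q(F) = F*(2*F) = 2*F²)
(Q(-37) + 28650) + (-288 + 102)*(-196) = (2*(-37)² + 28650) + (-288 + 102)*(-196) = (2*1369 + 28650) - 186*(-196) = (2738 + 28650) + 36456 = 31388 + 36456 = 67844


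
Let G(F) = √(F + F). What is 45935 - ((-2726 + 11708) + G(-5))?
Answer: 36953 - I*√10 ≈ 36953.0 - 3.1623*I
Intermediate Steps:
G(F) = √2*√F (G(F) = √(2*F) = √2*√F)
45935 - ((-2726 + 11708) + G(-5)) = 45935 - ((-2726 + 11708) + √2*√(-5)) = 45935 - (8982 + √2*(I*√5)) = 45935 - (8982 + I*√10) = 45935 + (-8982 - I*√10) = 36953 - I*√10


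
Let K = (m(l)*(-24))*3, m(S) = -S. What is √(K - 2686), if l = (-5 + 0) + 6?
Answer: I*√2614 ≈ 51.127*I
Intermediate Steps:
l = 1 (l = -5 + 6 = 1)
K = 72 (K = (-1*1*(-24))*3 = -1*(-24)*3 = 24*3 = 72)
√(K - 2686) = √(72 - 2686) = √(-2614) = I*√2614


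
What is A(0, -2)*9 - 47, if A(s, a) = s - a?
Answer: -29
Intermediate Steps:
A(0, -2)*9 - 47 = (0 - 1*(-2))*9 - 47 = (0 + 2)*9 - 47 = 2*9 - 47 = 18 - 47 = -29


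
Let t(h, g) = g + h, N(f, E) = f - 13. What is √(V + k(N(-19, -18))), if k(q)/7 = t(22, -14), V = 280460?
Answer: 2*√70129 ≈ 529.64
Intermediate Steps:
N(f, E) = -13 + f
k(q) = 56 (k(q) = 7*(-14 + 22) = 7*8 = 56)
√(V + k(N(-19, -18))) = √(280460 + 56) = √280516 = 2*√70129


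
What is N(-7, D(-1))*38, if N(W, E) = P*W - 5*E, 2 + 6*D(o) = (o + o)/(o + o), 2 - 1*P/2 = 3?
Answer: 1691/3 ≈ 563.67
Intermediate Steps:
P = -2 (P = 4 - 2*3 = 4 - 6 = -2)
D(o) = -1/6 (D(o) = -1/3 + ((o + o)/(o + o))/6 = -1/3 + ((2*o)/((2*o)))/6 = -1/3 + ((2*o)*(1/(2*o)))/6 = -1/3 + (1/6)*1 = -1/3 + 1/6 = -1/6)
N(W, E) = -5*E - 2*W (N(W, E) = -2*W - 5*E = -5*E - 2*W)
N(-7, D(-1))*38 = (-5*(-1/6) - 2*(-7))*38 = (5/6 + 14)*38 = (89/6)*38 = 1691/3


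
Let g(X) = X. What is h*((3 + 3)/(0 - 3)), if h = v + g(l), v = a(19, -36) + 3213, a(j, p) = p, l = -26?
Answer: -6302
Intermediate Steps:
v = 3177 (v = -36 + 3213 = 3177)
h = 3151 (h = 3177 - 26 = 3151)
h*((3 + 3)/(0 - 3)) = 3151*((3 + 3)/(0 - 3)) = 3151*(6/(-3)) = 3151*(6*(-1/3)) = 3151*(-2) = -6302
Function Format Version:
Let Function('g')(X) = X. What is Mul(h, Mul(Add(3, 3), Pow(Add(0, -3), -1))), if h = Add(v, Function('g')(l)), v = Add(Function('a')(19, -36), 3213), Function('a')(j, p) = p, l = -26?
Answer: -6302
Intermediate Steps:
v = 3177 (v = Add(-36, 3213) = 3177)
h = 3151 (h = Add(3177, -26) = 3151)
Mul(h, Mul(Add(3, 3), Pow(Add(0, -3), -1))) = Mul(3151, Mul(Add(3, 3), Pow(Add(0, -3), -1))) = Mul(3151, Mul(6, Pow(-3, -1))) = Mul(3151, Mul(6, Rational(-1, 3))) = Mul(3151, -2) = -6302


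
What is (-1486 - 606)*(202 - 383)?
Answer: 378652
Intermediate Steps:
(-1486 - 606)*(202 - 383) = -2092*(-181) = 378652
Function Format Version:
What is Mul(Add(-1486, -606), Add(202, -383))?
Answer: 378652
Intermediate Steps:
Mul(Add(-1486, -606), Add(202, -383)) = Mul(-2092, -181) = 378652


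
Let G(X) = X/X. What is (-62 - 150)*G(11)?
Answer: -212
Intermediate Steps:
G(X) = 1
(-62 - 150)*G(11) = (-62 - 150)*1 = -212*1 = -212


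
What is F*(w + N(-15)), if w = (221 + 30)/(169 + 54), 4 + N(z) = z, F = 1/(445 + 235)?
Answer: -1993/75820 ≈ -0.026286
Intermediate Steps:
F = 1/680 ≈ 0.0014706
N(z) = -4 + z
w = 251/223 ≈ 1.1256
F*(w + N(-15)) = (251/223 + (-4 - 15))/680 = (251/223 - 19)/680 = (1/680)*(-3986/223) = -1993/75820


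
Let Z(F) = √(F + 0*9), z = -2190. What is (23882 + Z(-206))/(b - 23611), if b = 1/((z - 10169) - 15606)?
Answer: -333930065/330140808 - 27965*I*√206/660281616 ≈ -1.0115 - 0.00060788*I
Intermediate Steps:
b = -1/27965 (b = 1/((-2190 - 10169) - 15606) = 1/(-12359 - 15606) = 1/(-27965) = -1/27965 ≈ -3.5759e-5)
Z(F) = √F (Z(F) = √(F + 0) = √F)
(23882 + Z(-206))/(b - 23611) = (23882 + √(-206))/(-1/27965 - 23611) = (23882 + I*√206)/(-660281616/27965) = (23882 + I*√206)*(-27965/660281616) = -333930065/330140808 - 27965*I*√206/660281616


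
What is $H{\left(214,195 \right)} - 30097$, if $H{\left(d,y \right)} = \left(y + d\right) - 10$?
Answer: $-29698$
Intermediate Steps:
$H{\left(d,y \right)} = -10 + d + y$ ($H{\left(d,y \right)} = \left(d + y\right) - 10 = -10 + d + y$)
$H{\left(214,195 \right)} - 30097 = \left(-10 + 214 + 195\right) - 30097 = 399 - 30097 = -29698$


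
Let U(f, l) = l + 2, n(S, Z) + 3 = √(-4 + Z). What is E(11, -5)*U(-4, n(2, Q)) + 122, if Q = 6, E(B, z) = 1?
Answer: 121 + √2 ≈ 122.41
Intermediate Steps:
n(S, Z) = -3 + √(-4 + Z)
U(f, l) = 2 + l
E(11, -5)*U(-4, n(2, Q)) + 122 = 1*(2 + (-3 + √(-4 + 6))) + 122 = 1*(2 + (-3 + √2)) + 122 = 1*(-1 + √2) + 122 = (-1 + √2) + 122 = 121 + √2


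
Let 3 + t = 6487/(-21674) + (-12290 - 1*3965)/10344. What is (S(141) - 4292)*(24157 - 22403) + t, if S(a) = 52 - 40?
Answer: -841533143247343/112097928 ≈ -7.5071e+6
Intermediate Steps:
t = -545999983/112097928 (t = -3 + (6487/(-21674) + (-12290 - 1*3965)/10344) = -3 + (6487*(-1/21674) + (-12290 - 3965)*(1/10344)) = -3 + (-6487/21674 - 16255*1/10344) = -3 + (-6487/21674 - 16255/10344) = -3 - 209706199/112097928 = -545999983/112097928 ≈ -4.8707)
S(a) = 12
(S(141) - 4292)*(24157 - 22403) + t = (12 - 4292)*(24157 - 22403) - 545999983/112097928 = -4280*1754 - 545999983/112097928 = -7507120 - 545999983/112097928 = -841533143247343/112097928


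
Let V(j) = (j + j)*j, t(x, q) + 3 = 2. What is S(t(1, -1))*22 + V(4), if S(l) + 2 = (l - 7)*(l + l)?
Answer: 340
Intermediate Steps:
t(x, q) = -1 (t(x, q) = -3 + 2 = -1)
V(j) = 2*j² (V(j) = (2*j)*j = 2*j²)
S(l) = -2 + 2*l*(-7 + l) (S(l) = -2 + (l - 7)*(l + l) = -2 + (-7 + l)*(2*l) = -2 + 2*l*(-7 + l))
S(t(1, -1))*22 + V(4) = (-2 - 14*(-1) + 2*(-1)²)*22 + 2*4² = (-2 + 14 + 2*1)*22 + 2*16 = (-2 + 14 + 2)*22 + 32 = 14*22 + 32 = 308 + 32 = 340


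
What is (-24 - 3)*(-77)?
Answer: 2079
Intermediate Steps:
(-24 - 3)*(-77) = -27*(-77) = 2079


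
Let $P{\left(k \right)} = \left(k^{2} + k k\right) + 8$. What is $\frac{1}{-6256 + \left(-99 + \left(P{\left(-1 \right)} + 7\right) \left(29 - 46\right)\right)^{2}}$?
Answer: $\frac{1}{144288} \approx 6.9306 \cdot 10^{-6}$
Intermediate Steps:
$P{\left(k \right)} = 8 + 2 k^{2}$ ($P{\left(k \right)} = \left(k^{2} + k^{2}\right) + 8 = 2 k^{2} + 8 = 8 + 2 k^{2}$)
$\frac{1}{-6256 + \left(-99 + \left(P{\left(-1 \right)} + 7\right) \left(29 - 46\right)\right)^{2}} = \frac{1}{-6256 + \left(-99 + \left(\left(8 + 2 \left(-1\right)^{2}\right) + 7\right) \left(29 - 46\right)\right)^{2}} = \frac{1}{-6256 + \left(-99 + \left(\left(8 + 2 \cdot 1\right) + 7\right) \left(-17\right)\right)^{2}} = \frac{1}{-6256 + \left(-99 + \left(\left(8 + 2\right) + 7\right) \left(-17\right)\right)^{2}} = \frac{1}{-6256 + \left(-99 + \left(10 + 7\right) \left(-17\right)\right)^{2}} = \frac{1}{-6256 + \left(-99 + 17 \left(-17\right)\right)^{2}} = \frac{1}{-6256 + \left(-99 - 289\right)^{2}} = \frac{1}{-6256 + \left(-388\right)^{2}} = \frac{1}{-6256 + 150544} = \frac{1}{144288}$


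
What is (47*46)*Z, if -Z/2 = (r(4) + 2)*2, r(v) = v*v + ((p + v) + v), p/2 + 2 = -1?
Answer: -172960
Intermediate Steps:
p = -6 (p = -4 + 2*(-1) = -4 - 2 = -6)
r(v) = -6 + v² + 2*v (r(v) = v*v + ((-6 + v) + v) = v² + (-6 + 2*v) = -6 + v² + 2*v)
Z = -80 (Z = -2*((-6 + 4² + 2*4) + 2)*2 = -2*((-6 + 16 + 8) + 2)*2 = -2*(18 + 2)*2 = -40*2 = -2*40 = -80)
(47*46)*Z = (47*46)*(-80) = 2162*(-80) = -172960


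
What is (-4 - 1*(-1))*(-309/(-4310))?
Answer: -927/4310 ≈ -0.21508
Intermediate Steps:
(-4 - 1*(-1))*(-309/(-4310)) = (-4 + 1)*(-309*(-1/4310)) = -3*309/4310 = -927/4310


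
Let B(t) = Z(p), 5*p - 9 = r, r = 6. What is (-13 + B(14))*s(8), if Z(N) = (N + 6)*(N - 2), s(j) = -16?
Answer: 64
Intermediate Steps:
p = 3 (p = 9/5 + (⅕)*6 = 9/5 + 6/5 = 3)
Z(N) = (-2 + N)*(6 + N) (Z(N) = (6 + N)*(-2 + N) = (-2 + N)*(6 + N))
B(t) = 9 (B(t) = -12 + 3² + 4*3 = -12 + 9 + 12 = 9)
(-13 + B(14))*s(8) = (-13 + 9)*(-16) = -4*(-16) = 64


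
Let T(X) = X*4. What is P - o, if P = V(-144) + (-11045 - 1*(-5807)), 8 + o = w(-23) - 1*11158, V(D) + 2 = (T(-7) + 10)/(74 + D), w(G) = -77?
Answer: 210114/35 ≈ 6003.3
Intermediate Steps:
T(X) = 4*X
V(D) = -2 - 18/(74 + D) (V(D) = -2 + (4*(-7) + 10)/(74 + D) = -2 + (-28 + 10)/(74 + D) = -2 - 18/(74 + D))
o = -11243 (o = -8 + (-77 - 1*11158) = -8 + (-77 - 11158) = -8 - 11235 = -11243)
P = -183391/35 (P = 2*(-83 - 1*(-144))/(74 - 144) + (-11045 - 1*(-5807)) = 2*(-83 + 144)/(-70) + (-11045 + 5807) = 2*(-1/70)*61 - 5238 = -61/35 - 5238 = -183391/35 ≈ -5239.7)
P - o = -183391/35 - 1*(-11243) = -183391/35 + 11243 = 210114/35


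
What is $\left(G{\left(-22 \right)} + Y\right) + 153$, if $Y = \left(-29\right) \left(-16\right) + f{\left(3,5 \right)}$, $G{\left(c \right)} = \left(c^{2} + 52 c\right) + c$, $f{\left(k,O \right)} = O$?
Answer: $-60$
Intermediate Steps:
$G{\left(c \right)} = c^{2} + 53 c$
$Y = 469$ ($Y = \left(-29\right) \left(-16\right) + 5 = 464 + 5 = 469$)
$\left(G{\left(-22 \right)} + Y\right) + 153 = \left(- 22 \left(53 - 22\right) + 469\right) + 153 = \left(\left(-22\right) 31 + 469\right) + 153 = \left(-682 + 469\right) + 153 = -213 + 153 = -60$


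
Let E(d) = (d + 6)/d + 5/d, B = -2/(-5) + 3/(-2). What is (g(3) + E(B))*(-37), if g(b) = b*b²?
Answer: -666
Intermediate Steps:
g(b) = b³
B = -11/10 (B = -2*(-⅕) + 3*(-½) = ⅖ - 3/2 = -11/10 ≈ -1.1000)
E(d) = 5/d + (6 + d)/d (E(d) = (6 + d)/d + 5/d = 5/d + (6 + d)/d)
(g(3) + E(B))*(-37) = (3³ + (11 - 11/10)/(-11/10))*(-37) = (27 - 10/11*99/10)*(-37) = (27 - 9)*(-37) = 18*(-37) = -666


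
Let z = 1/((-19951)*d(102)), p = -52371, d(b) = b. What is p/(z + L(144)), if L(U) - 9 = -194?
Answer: 106575089742/376475371 ≈ 283.09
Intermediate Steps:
L(U) = -185 (L(U) = 9 - 194 = -185)
z = -1/2035002 (z = 1/(-19951*102) = -1/19951*1/102 = -1/2035002 ≈ -4.9140e-7)
p/(z + L(144)) = -52371/(-1/2035002 - 185) = -52371/(-376475371/2035002) = -52371*(-2035002/376475371) = 106575089742/376475371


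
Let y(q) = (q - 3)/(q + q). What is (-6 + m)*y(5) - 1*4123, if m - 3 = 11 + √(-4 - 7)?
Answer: -20607/5 + I*√11/5 ≈ -4121.4 + 0.66333*I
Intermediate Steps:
y(q) = (-3 + q)/(2*q) (y(q) = (-3 + q)/((2*q)) = (-3 + q)*(1/(2*q)) = (-3 + q)/(2*q))
m = 14 + I*√11 (m = 3 + (11 + √(-4 - 7)) = 3 + (11 + √(-11)) = 3 + (11 + I*√11) = 14 + I*√11 ≈ 14.0 + 3.3166*I)
(-6 + m)*y(5) - 1*4123 = (-6 + (14 + I*√11))*((½)*(-3 + 5)/5) - 1*4123 = (8 + I*√11)*((½)*(⅕)*2) - 4123 = (8 + I*√11)*(⅕) - 4123 = (8/5 + I*√11/5) - 4123 = -20607/5 + I*√11/5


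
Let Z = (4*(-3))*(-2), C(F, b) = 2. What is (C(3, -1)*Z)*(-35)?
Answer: -1680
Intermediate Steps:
Z = 24 (Z = -12*(-2) = 24)
(C(3, -1)*Z)*(-35) = (2*24)*(-35) = 48*(-35) = -1680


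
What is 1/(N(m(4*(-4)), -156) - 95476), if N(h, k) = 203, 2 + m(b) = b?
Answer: -1/95273 ≈ -1.0496e-5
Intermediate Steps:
m(b) = -2 + b
1/(N(m(4*(-4)), -156) - 95476) = 1/(203 - 95476) = 1/(-95273) = -1/95273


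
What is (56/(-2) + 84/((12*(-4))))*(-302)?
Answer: 17969/2 ≈ 8984.5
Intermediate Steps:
(56/(-2) + 84/((12*(-4))))*(-302) = (56*(-½) + 84/(-48))*(-302) = (-28 + 84*(-1/48))*(-302) = (-28 - 7/4)*(-302) = -119/4*(-302) = 17969/2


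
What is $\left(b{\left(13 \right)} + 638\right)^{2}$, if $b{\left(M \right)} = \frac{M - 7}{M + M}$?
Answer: $\frac{68840209}{169} \approx 4.0734 \cdot 10^{5}$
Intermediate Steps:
$b{\left(M \right)} = \frac{-7 + M}{2 M}$
$\left(b{\left(13 \right)} + 638\right)^{2} = \left(\frac{-7 + 13}{2 \cdot 13} + 638\right)^{2} = \left(\frac{1}{2} \cdot \frac{1}{13} \cdot 6 + 638\right)^{2} = \left(\frac{3}{13} + 638\right)^{2} = \left(\frac{8297}{13}\right)^{2} = \frac{68840209}{169}$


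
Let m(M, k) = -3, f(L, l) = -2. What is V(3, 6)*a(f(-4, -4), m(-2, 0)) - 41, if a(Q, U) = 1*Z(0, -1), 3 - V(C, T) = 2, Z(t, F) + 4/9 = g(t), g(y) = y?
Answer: -373/9 ≈ -41.444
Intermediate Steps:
Z(t, F) = -4/9 + t
V(C, T) = 1 (V(C, T) = 3 - 1*2 = 3 - 2 = 1)
a(Q, U) = -4/9 (a(Q, U) = 1*(-4/9 + 0) = 1*(-4/9) = -4/9)
V(3, 6)*a(f(-4, -4), m(-2, 0)) - 41 = 1*(-4/9) - 41 = -4/9 - 41 = -373/9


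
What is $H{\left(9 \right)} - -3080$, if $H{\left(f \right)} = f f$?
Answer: $3161$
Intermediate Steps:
$H{\left(f \right)} = f^{2}$
$H{\left(9 \right)} - -3080 = 9^{2} - -3080 = 81 + 3080 = 3161$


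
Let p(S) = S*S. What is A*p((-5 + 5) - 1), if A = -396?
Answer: -396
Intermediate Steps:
p(S) = S²
A*p((-5 + 5) - 1) = -396*((-5 + 5) - 1)² = -396*(0 - 1)² = -396*(-1)² = -396*1 = -396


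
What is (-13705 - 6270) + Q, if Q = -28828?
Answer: -48803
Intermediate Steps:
(-13705 - 6270) + Q = (-13705 - 6270) - 28828 = -19975 - 28828 = -48803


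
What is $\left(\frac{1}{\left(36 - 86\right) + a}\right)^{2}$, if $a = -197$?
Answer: $\frac{1}{61009} \approx 1.6391 \cdot 10^{-5}$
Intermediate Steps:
$\left(\frac{1}{\left(36 - 86\right) + a}\right)^{2} = \left(\frac{1}{\left(36 - 86\right) - 197}\right)^{2} = \left(\frac{1}{-50 - 197}\right)^{2} = \left(\frac{1}{-247}\right)^{2} = \left(- \frac{1}{247}\right)^{2} = \frac{1}{61009}$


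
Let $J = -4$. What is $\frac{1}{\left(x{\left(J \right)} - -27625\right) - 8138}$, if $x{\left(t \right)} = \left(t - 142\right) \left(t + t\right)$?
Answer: $\frac{1}{20655} \approx 4.8414 \cdot 10^{-5}$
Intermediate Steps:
$x{\left(t \right)} = 2 t \left(-142 + t\right)$ ($x{\left(t \right)} = \left(-142 + t\right) 2 t = 2 t \left(-142 + t\right)$)
$\frac{1}{\left(x{\left(J \right)} - -27625\right) - 8138} = \frac{1}{\left(2 \left(-4\right) \left(-142 - 4\right) - -27625\right) - 8138} = \frac{1}{\left(2 \left(-4\right) \left(-146\right) + 27625\right) - 8138} = \frac{1}{\left(1168 + 27625\right) - 8138} = \frac{1}{28793 - 8138} = \frac{1}{20655}$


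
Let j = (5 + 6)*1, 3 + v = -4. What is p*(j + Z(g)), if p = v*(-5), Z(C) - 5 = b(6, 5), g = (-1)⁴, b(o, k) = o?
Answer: 770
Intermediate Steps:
v = -7 (v = -3 - 4 = -7)
g = 1
Z(C) = 11 (Z(C) = 5 + 6 = 11)
p = 35 (p = -7*(-5) = 35)
j = 11 (j = 11*1 = 11)
p*(j + Z(g)) = 35*(11 + 11) = 35*22 = 770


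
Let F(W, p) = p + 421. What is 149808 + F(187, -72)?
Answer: 150157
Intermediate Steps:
F(W, p) = 421 + p
149808 + F(187, -72) = 149808 + (421 - 72) = 149808 + 349 = 150157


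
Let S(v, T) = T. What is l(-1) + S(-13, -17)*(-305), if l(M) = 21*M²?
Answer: 5206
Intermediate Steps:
l(-1) + S(-13, -17)*(-305) = 21*(-1)² - 17*(-305) = 21*1 + 5185 = 21 + 5185 = 5206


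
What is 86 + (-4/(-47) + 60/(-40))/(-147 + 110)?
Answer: 299241/3478 ≈ 86.038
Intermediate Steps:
86 + (-4/(-47) + 60/(-40))/(-147 + 110) = 86 + (-4*(-1/47) + 60*(-1/40))/(-37) = 86 + (4/47 - 3/2)*(-1/37) = 86 - 133/94*(-1/37) = 86 + 133/3478 = 299241/3478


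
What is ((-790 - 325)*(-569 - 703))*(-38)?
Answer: -53894640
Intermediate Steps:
((-790 - 325)*(-569 - 703))*(-38) = -1115*(-1272)*(-38) = 1418280*(-38) = -53894640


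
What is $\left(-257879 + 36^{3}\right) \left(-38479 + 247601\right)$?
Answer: $-44171376206$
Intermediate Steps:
$\left(-257879 + 36^{3}\right) \left(-38479 + 247601\right) = \left(-257879 + 46656\right) 209122 = \left(-211223\right) 209122 = -44171376206$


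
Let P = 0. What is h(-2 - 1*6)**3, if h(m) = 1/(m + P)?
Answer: -1/512 ≈ -0.0019531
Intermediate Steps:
h(m) = 1/m (h(m) = 1/(m + 0) = 1/m)
h(-2 - 1*6)**3 = (1/(-2 - 1*6))**3 = (1/(-2 - 6))**3 = (1/(-8))**3 = (-1/8)**3 = -1/512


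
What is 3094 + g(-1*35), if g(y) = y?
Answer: 3059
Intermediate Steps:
3094 + g(-1*35) = 3094 - 1*35 = 3094 - 35 = 3059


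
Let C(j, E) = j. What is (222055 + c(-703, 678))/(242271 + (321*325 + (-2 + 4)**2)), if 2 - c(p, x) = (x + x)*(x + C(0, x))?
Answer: -697311/346600 ≈ -2.0119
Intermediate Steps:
c(p, x) = 2 - 2*x**2 (c(p, x) = 2 - (x + x)*(x + 0) = 2 - 2*x*x = 2 - 2*x**2)
(222055 + c(-703, 678))/(242271 + (321*325 + (-2 + 4)**2)) = (222055 + (2 - 2*678**2))/(242271 + (321*325 + (-2 + 4)**2)) = (222055 + (2 - 2*459684))/(242271 + (104325 + 2**2)) = (222055 + (2 - 919368))/(242271 + (104325 + 4)) = (222055 - 919366)/(242271 + 104329) = -697311/346600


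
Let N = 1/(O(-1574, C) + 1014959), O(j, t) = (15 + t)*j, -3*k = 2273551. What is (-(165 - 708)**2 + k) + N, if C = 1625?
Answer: -4946847865301/4699203 ≈ -1.0527e+6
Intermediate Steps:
k = -2273551/3 (k = -1/3*2273551 = -2273551/3 ≈ -7.5785e+5)
O(j, t) = j*(15 + t)
N = -1/1566401 (N = 1/(-1574*(15 + 1625) + 1014959) = 1/(-1574*1640 + 1014959) = 1/(-2581360 + 1014959) = 1/(-1566401) = -1/1566401 ≈ -6.3841e-7)
(-(165 - 708)**2 + k) + N = (-(165 - 708)**2 - 2273551/3) - 1/1566401 = (-1*(-543)**2 - 2273551/3) - 1/1566401 = (-1*294849 - 2273551/3) - 1/1566401 = (-294849 - 2273551/3) - 1/1566401 = -3158098/3 - 1/1566401 = -4946847865301/4699203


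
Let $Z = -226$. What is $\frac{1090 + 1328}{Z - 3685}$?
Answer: $- \frac{2418}{3911} \approx -0.61826$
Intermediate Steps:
$\frac{1090 + 1328}{Z - 3685} = \frac{1090 + 1328}{-226 - 3685} = \frac{2418}{-3911} = 2418 \left(- \frac{1}{3911}\right) = - \frac{2418}{3911}$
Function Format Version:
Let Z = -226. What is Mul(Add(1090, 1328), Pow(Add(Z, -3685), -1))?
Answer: Rational(-2418, 3911) ≈ -0.61826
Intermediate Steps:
Mul(Add(1090, 1328), Pow(Add(Z, -3685), -1)) = Mul(Add(1090, 1328), Pow(Add(-226, -3685), -1)) = Mul(2418, Pow(-3911, -1)) = Mul(2418, Rational(-1, 3911)) = Rational(-2418, 3911)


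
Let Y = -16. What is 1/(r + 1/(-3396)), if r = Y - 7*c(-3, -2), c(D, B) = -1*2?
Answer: -3396/6793 ≈ -0.49993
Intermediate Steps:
c(D, B) = -2
r = -2 (r = -16 - 7*(-2) = -16 + 14 = -2)
1/(r + 1/(-3396)) = 1/(-2 + 1/(-3396)) = 1/(-2 - 1/3396) = 1/(-6793/3396) = -3396/6793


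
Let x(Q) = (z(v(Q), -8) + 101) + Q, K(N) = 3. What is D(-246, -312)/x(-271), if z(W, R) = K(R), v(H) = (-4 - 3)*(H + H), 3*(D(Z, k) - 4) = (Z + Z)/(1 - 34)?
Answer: -296/5511 ≈ -0.053711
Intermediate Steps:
D(Z, k) = 4 - 2*Z/99 (D(Z, k) = 4 + ((Z + Z)/(1 - 34))/3 = 4 + ((2*Z)/(-33))/3 = 4 + ((2*Z)*(-1/33))/3 = 4 + (-2*Z/33)/3 = 4 - 2*Z/99)
v(H) = -14*H
z(W, R) = 3
x(Q) = 104 + Q (x(Q) = (3 + 101) + Q = 104 + Q)
D(-246, -312)/x(-271) = (4 - 2/99*(-246))/(104 - 271) = (4 + 164/33)/(-167) = (296/33)*(-1/167) = -296/5511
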